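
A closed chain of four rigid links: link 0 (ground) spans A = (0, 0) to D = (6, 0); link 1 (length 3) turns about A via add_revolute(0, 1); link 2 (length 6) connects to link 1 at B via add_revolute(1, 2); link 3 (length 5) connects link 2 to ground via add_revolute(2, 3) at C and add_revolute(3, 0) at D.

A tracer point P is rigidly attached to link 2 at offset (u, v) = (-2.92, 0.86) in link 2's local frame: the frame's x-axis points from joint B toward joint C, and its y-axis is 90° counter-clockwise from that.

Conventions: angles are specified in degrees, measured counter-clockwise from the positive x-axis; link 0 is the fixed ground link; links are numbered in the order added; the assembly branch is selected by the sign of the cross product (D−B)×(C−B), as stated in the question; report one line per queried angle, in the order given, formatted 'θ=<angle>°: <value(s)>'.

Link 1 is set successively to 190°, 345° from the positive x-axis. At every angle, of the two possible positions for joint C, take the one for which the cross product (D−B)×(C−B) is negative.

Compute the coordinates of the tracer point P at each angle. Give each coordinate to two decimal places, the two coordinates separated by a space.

A=(0,0), D=(6.00,0)
θ=190°: B = A + 3.00·(cos190°, sin190°) = (-2.9544, -0.5209)
θ=190°: |BD| = 8.9696
θ=190°: circle(B,6.00) ∩ circle(D,5.00): a=5.0980, h=3.1640
θ=190°:   candidates: C₊=(1.9512,2.9338) cross=28.379; C₋=(2.3187,-3.3835) cross=-28.379
θ=190°:   branch - wants cross < 0 → take C=(2.3187,-3.3835) (cross=-28.379)
θ=190°: ex = (C−B)/|BC| = (0.8789,-0.4771); ey = (0.4771,0.8789)
θ=190°: P = B + -2.92·ex + 0.86·ey = (-5.1104,1.6280)
θ=345°: B = A + 3.00·(cos345°, sin345°) = (2.8978, -0.7765)
θ=345°: |BD| = 3.1979
θ=345°: circle(B,6.00) ∩ circle(D,5.00): a=3.3188, h=4.9985
θ=345°:   candidates: C₊=(4.9036,4.8783) cross=15.985; C₋=(7.3309,-4.8196) cross=-15.985
θ=345°:   branch - wants cross < 0 → take C=(7.3309,-4.8196) (cross=-15.985)
θ=345°: ex = (C−B)/|BC| = (0.7389,-0.6739); ey = (0.6739,0.7389)
θ=345°: P = B + -2.92·ex + 0.86·ey = (1.3198,1.8266)

θ=190°: -5.11 1.63
θ=345°: 1.32 1.83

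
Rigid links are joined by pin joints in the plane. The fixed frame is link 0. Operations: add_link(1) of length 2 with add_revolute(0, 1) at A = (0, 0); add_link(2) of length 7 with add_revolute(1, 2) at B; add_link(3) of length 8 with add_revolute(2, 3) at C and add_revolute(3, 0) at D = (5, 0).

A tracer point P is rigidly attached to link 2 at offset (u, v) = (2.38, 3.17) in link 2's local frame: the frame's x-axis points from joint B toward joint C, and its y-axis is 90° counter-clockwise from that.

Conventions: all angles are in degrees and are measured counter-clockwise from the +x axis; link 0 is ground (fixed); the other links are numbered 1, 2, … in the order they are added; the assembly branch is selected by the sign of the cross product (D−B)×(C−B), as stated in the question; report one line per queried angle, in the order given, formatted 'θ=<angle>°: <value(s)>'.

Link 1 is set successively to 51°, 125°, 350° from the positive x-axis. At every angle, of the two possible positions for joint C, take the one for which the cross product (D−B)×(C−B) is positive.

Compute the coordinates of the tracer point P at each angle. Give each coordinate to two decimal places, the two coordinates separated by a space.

A=(0,0), D=(5.00,0)
θ=51°: B = A + 2.00·(cos51°, sin51°) = (1.2586, 1.5543)
θ=51°: |BD| = 4.0514
θ=51°: circle(B,7.00) ∩ circle(D,8.00): a=0.1745, h=6.9978
θ=51°:   candidates: C₊=(4.1044,7.9497) cross=28.351; C₋=(-1.2649,-4.9750) cross=-28.351
θ=51°:   branch + wants cross > 0 → take C=(4.1044,7.9497) (cross=28.351)
θ=51°: ex = (C−B)/|BC| = (0.4065,0.9136); ey = (-0.9136,0.4065)
θ=51°: P = B + 2.38·ex + 3.17·ey = (-0.6700,5.0175)
θ=125°: B = A + 2.00·(cos125°, sin125°) = (-1.1472, 1.6383)
θ=125°: |BD| = 6.3617
θ=125°: circle(B,7.00) ∩ circle(D,8.00): a=2.0019, h=6.7076
θ=125°:   candidates: C₊=(2.5146,7.6041) cross=42.672; C₋=(-0.9401,-5.3586) cross=-42.672
θ=125°:   branch + wants cross > 0 → take C=(2.5146,7.6041) (cross=42.672)
θ=125°: ex = (C−B)/|BC| = (0.5231,0.8523); ey = (-0.8523,0.5231)
θ=125°: P = B + 2.38·ex + 3.17·ey = (-2.6038,5.3250)
θ=350°: B = A + 2.00·(cos350°, sin350°) = (1.9696, -0.3473)
θ=350°: |BD| = 3.0502
θ=350°: circle(B,7.00) ∩ circle(D,8.00): a=-0.9337, h=6.9374
θ=350°:   candidates: C₊=(0.2521,6.4387) cross=21.161; C₋=(1.8319,-7.3459) cross=-21.161
θ=350°:   branch + wants cross > 0 → take C=(0.2521,6.4387) (cross=21.161)
θ=350°: ex = (C−B)/|BC| = (-0.2454,0.9694); ey = (-0.9694,-0.2454)
θ=350°: P = B + 2.38·ex + 3.17·ey = (-1.6874,1.1821)

θ=51°: -0.67 5.02
θ=125°: -2.60 5.32
θ=350°: -1.69 1.18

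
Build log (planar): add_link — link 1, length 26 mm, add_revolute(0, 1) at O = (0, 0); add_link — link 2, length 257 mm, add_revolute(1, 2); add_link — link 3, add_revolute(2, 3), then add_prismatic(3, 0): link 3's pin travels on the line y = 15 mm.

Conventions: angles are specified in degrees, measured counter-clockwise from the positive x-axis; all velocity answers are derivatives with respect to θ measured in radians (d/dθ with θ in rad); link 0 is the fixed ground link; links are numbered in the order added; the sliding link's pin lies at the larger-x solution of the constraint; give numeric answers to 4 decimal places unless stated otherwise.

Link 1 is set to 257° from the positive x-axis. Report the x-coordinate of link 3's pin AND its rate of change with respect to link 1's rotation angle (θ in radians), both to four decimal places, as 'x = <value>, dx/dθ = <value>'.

geometry: r = 26 mm, L = 257 mm, e = 15 mm
crank pin P = (r cos θ, r sin θ) = (-5.848727, -25.333622)
h = r sin θ − e = -25.333622 − 15 = -40.333622
x = r cos θ + √(L² − h²) = -5.848727 + 253.815285 = 247.966558
dx/dθ = −r sin θ − h·r cos θ/√(L² − h²) (θ in radians; h = -40.333622) = 24.404204

x = 247.9666, dx/dθ = 24.4042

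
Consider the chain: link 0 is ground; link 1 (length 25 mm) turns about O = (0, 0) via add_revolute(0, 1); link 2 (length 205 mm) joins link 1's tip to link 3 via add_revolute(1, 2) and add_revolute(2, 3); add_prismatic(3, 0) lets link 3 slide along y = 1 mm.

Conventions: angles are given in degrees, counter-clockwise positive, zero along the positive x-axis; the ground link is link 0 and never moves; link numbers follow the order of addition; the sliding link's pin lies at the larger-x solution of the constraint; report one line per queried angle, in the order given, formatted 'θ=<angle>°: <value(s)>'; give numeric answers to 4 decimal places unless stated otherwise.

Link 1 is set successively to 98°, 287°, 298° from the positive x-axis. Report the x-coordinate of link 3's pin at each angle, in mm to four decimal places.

geometry: r = 25 mm, L = 205 mm, e = 1 mm
θ=98°: crank pin P = (r cos θ, r sin θ) = (-3.479328, 24.756702)
θ=98°: h = r sin θ − e = 24.756702 − 1 = 23.756702
θ=98°: x = r cos θ + √(L² − h²) = -3.479328 + 203.618808 = 200.139481
θ=287°: crank pin P = (r cos θ, r sin θ) = (7.309293, -23.907619)
θ=287°: h = r sin θ − e = -23.907619 − 1 = -24.907619
θ=287°: x = r cos θ + √(L² − h²) = 7.309293 + 203.481229 = 210.790522
θ=298°: crank pin P = (r cos θ, r sin θ) = (11.736789, -22.073690)
θ=298°: h = r sin θ − e = -22.073690 − 1 = -23.073690
θ=298°: x = r cos θ + √(L² − h²) = 11.736789 + 203.697336 = 215.434125

θ=98°: 200.1395
θ=287°: 210.7905
θ=298°: 215.4341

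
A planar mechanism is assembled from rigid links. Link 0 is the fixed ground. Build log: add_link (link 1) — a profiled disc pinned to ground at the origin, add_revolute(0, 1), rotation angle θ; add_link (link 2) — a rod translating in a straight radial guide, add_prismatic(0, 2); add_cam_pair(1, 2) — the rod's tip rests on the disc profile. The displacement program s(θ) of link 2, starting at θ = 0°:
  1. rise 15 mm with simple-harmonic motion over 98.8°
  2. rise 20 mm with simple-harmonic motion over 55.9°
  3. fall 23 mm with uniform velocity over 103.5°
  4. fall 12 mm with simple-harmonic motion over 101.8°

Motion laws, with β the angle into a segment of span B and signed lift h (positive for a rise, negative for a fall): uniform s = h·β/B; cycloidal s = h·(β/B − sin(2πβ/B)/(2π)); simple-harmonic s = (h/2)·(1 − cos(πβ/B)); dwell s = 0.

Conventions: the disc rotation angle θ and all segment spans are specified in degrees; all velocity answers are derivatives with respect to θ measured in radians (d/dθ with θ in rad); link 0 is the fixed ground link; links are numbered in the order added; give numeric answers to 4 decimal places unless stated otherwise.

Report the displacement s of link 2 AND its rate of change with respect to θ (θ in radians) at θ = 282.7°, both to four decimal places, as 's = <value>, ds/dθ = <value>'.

seg 1 [0°–98.8°] simple-harmonic, h=15: full span → s += 15 → s = 15.0000
seg 2 [98.8°–154.7°] simple-harmonic, h=20: full span → s += 20 → s = 35.0000
seg 3 [154.7°–258.2°] uniform, h=-23: full span → s += -23 → s = 12.0000
seg 4 [258.2°–360°] simple-harmonic, h=-12: θ=282.7° here. β=24.5, B=101.8. -12/2·(1 − cos(π·0.2407)) = -1.6348 → s = 10.3652
velocity in seg [258.2°–360°] (simple-harmonic), θ in radians: β = 24.5° = 0.4276 rad, B = 101.8° = 1.7767 rad; ds/dθ = (πh/(2B)) sin(πβ/B) = (π·(-12)/(2·1.7767)) sin(π·0.2407) = -7.278599 mm/rad

s = 10.3652, ds/dθ = -7.2786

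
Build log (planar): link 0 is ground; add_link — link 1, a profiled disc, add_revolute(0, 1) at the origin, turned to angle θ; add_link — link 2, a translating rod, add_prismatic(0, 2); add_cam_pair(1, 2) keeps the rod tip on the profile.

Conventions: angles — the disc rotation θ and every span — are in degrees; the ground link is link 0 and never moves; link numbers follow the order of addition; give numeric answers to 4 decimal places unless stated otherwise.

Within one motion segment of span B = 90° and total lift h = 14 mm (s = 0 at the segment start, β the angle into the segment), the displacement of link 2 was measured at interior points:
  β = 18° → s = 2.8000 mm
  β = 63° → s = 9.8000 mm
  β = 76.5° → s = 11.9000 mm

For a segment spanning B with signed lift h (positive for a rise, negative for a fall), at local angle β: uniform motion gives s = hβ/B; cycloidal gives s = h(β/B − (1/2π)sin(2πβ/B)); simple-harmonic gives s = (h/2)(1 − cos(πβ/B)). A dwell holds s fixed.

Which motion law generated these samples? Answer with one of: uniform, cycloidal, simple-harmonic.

candidates at β/B = r: uniform s = h·r (linear in β); cycloidal s = h·(r − sin(2πr)/(2π)); simple-harmonic s = (h/2)(1 − cos(πr))
β=18°: printed 2.8000 | uniform 2.8000, cycloidal 0.6809, simple-harmonic 1.3369
β=63°: printed 9.8000 | uniform 9.8000, cycloidal 11.9191, simple-harmonic 11.1145
β=76.5°: printed 11.9000 | uniform 11.9000, cycloidal 13.7026, simple-harmonic 13.2370
only one law matches every sample → uniform

uniform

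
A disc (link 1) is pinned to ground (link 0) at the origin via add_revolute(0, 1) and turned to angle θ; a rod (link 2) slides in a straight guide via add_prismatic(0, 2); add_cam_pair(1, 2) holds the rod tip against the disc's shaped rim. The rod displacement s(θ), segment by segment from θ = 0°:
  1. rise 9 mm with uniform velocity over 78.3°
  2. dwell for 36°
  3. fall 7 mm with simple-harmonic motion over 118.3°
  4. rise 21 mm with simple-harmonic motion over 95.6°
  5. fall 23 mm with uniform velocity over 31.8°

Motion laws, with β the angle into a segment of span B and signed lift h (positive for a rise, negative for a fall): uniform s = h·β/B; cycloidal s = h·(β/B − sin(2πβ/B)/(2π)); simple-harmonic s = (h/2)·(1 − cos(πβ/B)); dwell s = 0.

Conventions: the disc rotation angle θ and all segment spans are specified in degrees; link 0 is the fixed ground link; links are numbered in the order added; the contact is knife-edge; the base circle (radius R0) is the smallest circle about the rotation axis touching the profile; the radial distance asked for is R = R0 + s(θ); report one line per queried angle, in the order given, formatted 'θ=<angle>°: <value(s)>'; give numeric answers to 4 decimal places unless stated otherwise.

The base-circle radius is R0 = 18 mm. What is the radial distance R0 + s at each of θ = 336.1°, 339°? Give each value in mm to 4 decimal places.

segment 1 (0° to 78.3°, uniform, h = 9) is passed completely: s = 0.0000 + (9) = 9.0000
segment 2 (78.3° to 114.3°, dwell): s unchanged at 9.0000
segment 3 (114.3° to 232.6°, simple-harmonic, h = -7) is passed completely: s = 9.0000 + (-7) = 2.0000
segment 4 (232.6° to 328.2°, simple-harmonic, h = 21) is passed completely: s = 2.0000 + (21) = 23.0000
θ = 336.1° falls in segment 5 (328.2° to 360°, uniform, h = -23): β = 336.1 − 328.2 = 7.9°, B = 31.8°; Δs = -23·7.9/31.8 = -5.7138; s = 23.0000 − 5.7138 = 17.2862
θ = 339° falls in segment 5 (328.2° to 360°, uniform, h = -23): β = 339 − 328.2 = 10.8°, B = 31.8°; Δs = -23·10.8/31.8 = -7.8113; s = 23.0000 − 7.8113 = 15.1887
θ=336.1°: R = R0 + s = 18 + 17.2862 = 35.2862
θ=339°: R = R0 + s = 18 + 15.1887 = 33.1887

θ=336.1°: 35.2862
θ=339°: 33.1887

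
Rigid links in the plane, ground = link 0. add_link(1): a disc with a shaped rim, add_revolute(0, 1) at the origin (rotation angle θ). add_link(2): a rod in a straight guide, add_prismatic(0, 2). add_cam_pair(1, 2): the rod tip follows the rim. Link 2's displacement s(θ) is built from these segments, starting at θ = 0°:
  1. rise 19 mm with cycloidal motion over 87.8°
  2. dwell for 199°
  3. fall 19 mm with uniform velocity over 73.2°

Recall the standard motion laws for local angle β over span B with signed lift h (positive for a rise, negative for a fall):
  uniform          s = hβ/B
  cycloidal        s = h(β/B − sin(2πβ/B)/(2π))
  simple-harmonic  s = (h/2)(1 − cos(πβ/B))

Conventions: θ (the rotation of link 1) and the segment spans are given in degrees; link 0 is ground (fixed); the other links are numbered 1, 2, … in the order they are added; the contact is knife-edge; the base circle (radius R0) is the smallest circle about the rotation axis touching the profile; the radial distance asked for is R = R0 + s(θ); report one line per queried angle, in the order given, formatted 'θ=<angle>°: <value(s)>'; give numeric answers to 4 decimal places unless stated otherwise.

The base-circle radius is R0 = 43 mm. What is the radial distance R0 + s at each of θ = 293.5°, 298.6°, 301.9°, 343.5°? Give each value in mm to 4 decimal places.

segment 1 (0° to 87.8°, cycloidal, h = 19) is passed completely: s = 0.0000 + (19) = 19.0000
segment 2 (87.8° to 286.8°, dwell): s unchanged at 19.0000
θ = 293.5° falls in segment 3 (286.8° to 360°, uniform, h = -19): β = 293.5 − 286.8 = 6.7°, B = 73.2°; Δs = -19·6.7/73.2 = -1.7391; s = 19.0000 − 1.7391 = 17.2609
θ = 298.6° falls in segment 3 (286.8° to 360°, uniform, h = -19): β = 298.6 − 286.8 = 11.8°, B = 73.2°; Δs = -19·11.8/73.2 = -3.0628; s = 19.0000 − 3.0628 = 15.9372
θ = 301.9° falls in segment 3 (286.8° to 360°, uniform, h = -19): β = 301.9 − 286.8 = 15.1°, B = 73.2°; Δs = -19·15.1/73.2 = -3.9194; s = 19.0000 − 3.9194 = 15.0806
θ = 343.5° falls in segment 3 (286.8° to 360°, uniform, h = -19): β = 343.5 − 286.8 = 56.7°, B = 73.2°; Δs = -19·56.7/73.2 = -14.7172; s = 19.0000 − 14.7172 = 4.2828
θ=293.5°: R = R0 + s = 43 + 17.2609 = 60.2609
θ=298.6°: R = R0 + s = 43 + 15.9372 = 58.9372
θ=301.9°: R = R0 + s = 43 + 15.0806 = 58.0806
θ=343.5°: R = R0 + s = 43 + 4.2828 = 47.2828

θ=293.5°: 60.2609
θ=298.6°: 58.9372
θ=301.9°: 58.0806
θ=343.5°: 47.2828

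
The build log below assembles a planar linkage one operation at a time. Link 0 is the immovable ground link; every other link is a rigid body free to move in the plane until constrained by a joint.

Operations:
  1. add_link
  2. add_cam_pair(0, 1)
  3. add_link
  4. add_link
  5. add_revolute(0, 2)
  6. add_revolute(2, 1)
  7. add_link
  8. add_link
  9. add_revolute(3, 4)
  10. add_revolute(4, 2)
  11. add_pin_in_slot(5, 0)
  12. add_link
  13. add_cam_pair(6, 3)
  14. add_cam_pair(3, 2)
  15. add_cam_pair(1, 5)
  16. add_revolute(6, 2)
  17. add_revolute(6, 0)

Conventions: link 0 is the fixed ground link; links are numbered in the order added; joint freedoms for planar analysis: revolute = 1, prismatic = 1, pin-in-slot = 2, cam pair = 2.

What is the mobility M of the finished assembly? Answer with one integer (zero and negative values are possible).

ground; <1,0,0>
#1 <2,0,0>
C:0↔1 J2 <2,0,1>
#2 <3,0,1>
#3 <4,0,1>
R:0↔2 J1 <4,1,1>
R:2↔1 J1 <4,2,1>
#4 <5,2,1>
#5 <6,2,1>
R:3↔4 J1 <6,3,1>
R:4↔2 J1 <6,4,1>
PS:5↔0 J2 <6,4,2>
#6 <7,4,2>
C:6↔3 J2 <7,4,3>
C:3↔2 J2 <7,4,4>
C:1↔5 J2 <7,4,5>
R:6↔2 J1 <7,5,5>
R:6↔0 J1 <7,6,5>
3×6 − 2×6 − 1×5 = 1

M = 1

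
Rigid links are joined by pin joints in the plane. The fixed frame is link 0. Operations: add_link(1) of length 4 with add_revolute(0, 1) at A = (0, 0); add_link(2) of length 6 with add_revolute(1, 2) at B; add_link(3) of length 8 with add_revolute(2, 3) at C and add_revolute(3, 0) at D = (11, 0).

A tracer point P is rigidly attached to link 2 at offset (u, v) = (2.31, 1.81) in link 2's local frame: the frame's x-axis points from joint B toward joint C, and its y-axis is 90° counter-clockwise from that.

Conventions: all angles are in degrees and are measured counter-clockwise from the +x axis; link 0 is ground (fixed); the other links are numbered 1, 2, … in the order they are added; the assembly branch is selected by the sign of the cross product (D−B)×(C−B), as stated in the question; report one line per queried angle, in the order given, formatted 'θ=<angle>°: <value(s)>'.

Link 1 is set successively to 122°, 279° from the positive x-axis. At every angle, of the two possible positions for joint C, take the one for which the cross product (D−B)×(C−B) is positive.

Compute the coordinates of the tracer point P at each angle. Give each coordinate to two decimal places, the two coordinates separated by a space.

A=(0,0), D=(11.00,0)
θ=122°: B = A + 4.00·(cos122°, sin122°) = (-2.1197, 3.3922)
θ=122°: |BD| = 13.5511
θ=122°: circle(B,6.00) ∩ circle(D,8.00): a=5.7424, h=1.7391
θ=122°:   candidates: C₊=(3.8753,3.6384) cross=23.567; C₋=(3.0046,0.2710) cross=-23.567
θ=122°:   branch + wants cross > 0 → take C=(3.8753,3.6384) (cross=23.567)
θ=122°: ex = (C−B)/|BC| = (0.9992,0.0410); ey = (-0.0410,0.9992)
θ=122°: P = B + 2.31·ex + 1.81·ey = (0.1141,5.2955)
θ=279°: B = A + 4.00·(cos279°, sin279°) = (0.6257, -3.9508)
θ=279°: |BD| = 11.1011
θ=279°: circle(B,6.00) ∩ circle(D,8.00): a=4.2894, h=4.1954
θ=279°:   candidates: C₊=(3.1412,1.4965) cross=46.573; C₋=(6.1274,-6.3449) cross=-46.573
θ=279°:   branch + wants cross > 0 → take C=(3.1412,1.4965) (cross=46.573)
θ=279°: ex = (C−B)/|BC| = (0.4192,0.9079); ey = (-0.9079,0.4192)
θ=279°: P = B + 2.31·ex + 1.81·ey = (-0.0491,-1.0947)

θ=122°: 0.11 5.30
θ=279°: -0.05 -1.09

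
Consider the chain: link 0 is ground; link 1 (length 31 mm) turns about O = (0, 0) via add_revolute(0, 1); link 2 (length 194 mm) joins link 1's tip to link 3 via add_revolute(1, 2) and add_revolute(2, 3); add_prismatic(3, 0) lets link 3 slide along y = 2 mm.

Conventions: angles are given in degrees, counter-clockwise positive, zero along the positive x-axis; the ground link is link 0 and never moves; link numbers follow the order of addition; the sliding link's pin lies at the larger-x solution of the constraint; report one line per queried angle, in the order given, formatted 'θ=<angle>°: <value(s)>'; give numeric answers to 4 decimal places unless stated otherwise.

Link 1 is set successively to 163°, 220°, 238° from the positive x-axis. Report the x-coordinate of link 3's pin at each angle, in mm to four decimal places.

geometry: r = 31 mm, L = 194 mm, e = 2 mm
θ=163°: crank pin P = (r cos θ, r sin θ) = (-29.645447, 9.063523)
θ=163°: h = r sin θ − e = 9.063523 − 2 = 7.063523
θ=163°: x = r cos θ + √(L² − h²) = -29.645447 + 193.871366 = 164.225919
θ=220°: crank pin P = (r cos θ, r sin θ) = (-23.747378, -19.926416)
θ=220°: h = r sin θ − e = -19.926416 − 2 = -21.926416
θ=220°: x = r cos θ + √(L² − h²) = -23.747378 + 192.756925 = 169.009548
θ=238°: crank pin P = (r cos θ, r sin θ) = (-16.427497, -26.289491)
θ=238°: h = r sin θ − e = -26.289491 − 2 = -28.289491
θ=238°: x = r cos θ + √(L² − h²) = -16.427497 + 191.926300 = 175.498803

θ=163°: 164.2259
θ=220°: 169.0095
θ=238°: 175.4988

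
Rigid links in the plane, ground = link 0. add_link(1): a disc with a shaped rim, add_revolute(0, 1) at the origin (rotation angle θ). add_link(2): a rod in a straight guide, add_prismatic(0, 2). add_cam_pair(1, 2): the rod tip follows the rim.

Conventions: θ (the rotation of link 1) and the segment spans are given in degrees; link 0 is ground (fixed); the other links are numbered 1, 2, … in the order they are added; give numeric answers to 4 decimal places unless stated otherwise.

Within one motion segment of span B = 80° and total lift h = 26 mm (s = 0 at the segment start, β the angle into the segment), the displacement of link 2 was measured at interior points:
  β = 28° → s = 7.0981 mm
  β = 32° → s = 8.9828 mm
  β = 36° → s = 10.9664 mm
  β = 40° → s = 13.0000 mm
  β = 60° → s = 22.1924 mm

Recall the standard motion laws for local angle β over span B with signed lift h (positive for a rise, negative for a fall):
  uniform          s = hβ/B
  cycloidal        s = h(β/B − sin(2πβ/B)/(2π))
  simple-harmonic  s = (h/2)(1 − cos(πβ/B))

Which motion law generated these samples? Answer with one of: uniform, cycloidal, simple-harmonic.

candidates at β/B = r: uniform s = h·r (linear in β); cycloidal s = h·(r − sin(2πr)/(2π)); simple-harmonic s = (h/2)(1 − cos(πr))
β=28°: printed 7.0981 | uniform 9.1000, cycloidal 5.7523, simple-harmonic 7.0981
β=32°: printed 8.9828 | uniform 10.4000, cycloidal 7.9677, simple-harmonic 8.9828
β=36°: printed 10.9664 | uniform 11.7000, cycloidal 10.4213, simple-harmonic 10.9664
β=40°: printed 13.0000 | uniform 13.0000, cycloidal 13.0000, simple-harmonic 13.0000
β=60°: printed 22.1924 | uniform 19.5000, cycloidal 23.6380, simple-harmonic 22.1924
only one law matches every sample → simple-harmonic

simple-harmonic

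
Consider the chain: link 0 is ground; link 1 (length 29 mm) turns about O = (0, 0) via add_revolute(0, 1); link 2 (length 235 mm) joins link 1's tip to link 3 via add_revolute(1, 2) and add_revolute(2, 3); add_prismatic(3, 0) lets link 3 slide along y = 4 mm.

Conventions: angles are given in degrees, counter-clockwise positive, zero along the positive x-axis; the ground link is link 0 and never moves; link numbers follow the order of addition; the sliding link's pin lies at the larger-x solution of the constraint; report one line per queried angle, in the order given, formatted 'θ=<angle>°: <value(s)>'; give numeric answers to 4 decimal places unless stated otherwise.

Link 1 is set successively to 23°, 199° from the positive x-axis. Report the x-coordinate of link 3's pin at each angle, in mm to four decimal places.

geometry: r = 29 mm, L = 235 mm, e = 4 mm
θ=23°: crank pin P = (r cos θ, r sin θ) = (26.694641, 11.331203)
θ=23°: h = r sin θ − e = 11.331203 − 4 = 7.331203
θ=23°: x = r cos θ + √(L² − h²) = 26.694641 + 234.885618 = 261.580259
θ=199°: crank pin P = (r cos θ, r sin θ) = (-27.420039, -9.441476)
θ=199°: h = r sin θ − e = -9.441476 − 4 = -13.441476
θ=199°: x = r cos θ + √(L² − h²) = -27.420039 + 234.615274 = 207.195235

θ=23°: 261.5803
θ=199°: 207.1952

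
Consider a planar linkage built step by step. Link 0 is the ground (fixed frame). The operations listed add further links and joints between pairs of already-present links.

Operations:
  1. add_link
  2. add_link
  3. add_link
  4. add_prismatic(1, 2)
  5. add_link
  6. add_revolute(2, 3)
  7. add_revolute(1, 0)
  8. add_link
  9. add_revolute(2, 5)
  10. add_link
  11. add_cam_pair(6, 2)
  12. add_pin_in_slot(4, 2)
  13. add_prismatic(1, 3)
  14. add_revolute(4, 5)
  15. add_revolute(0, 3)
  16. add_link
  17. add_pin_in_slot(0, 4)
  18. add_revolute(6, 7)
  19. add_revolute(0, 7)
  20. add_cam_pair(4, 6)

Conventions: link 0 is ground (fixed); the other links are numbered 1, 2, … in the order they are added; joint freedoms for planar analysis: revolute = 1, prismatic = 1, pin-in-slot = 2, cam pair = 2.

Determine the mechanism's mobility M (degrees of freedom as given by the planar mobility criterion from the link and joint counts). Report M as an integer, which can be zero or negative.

L=1 J1=0 J2=0
add link → L=2 J1=0 J2=0
add link → L=3 J1=0 J2=0
add link → L=4 J1=0 J2=0
P@1,2 dof=1 J1 → L=4 J1=1 J2=0
add link → L=5 J1=1 J2=0
R@2,3 dof=1 J1 → L=5 J1=2 J2=0
R@1,0 dof=1 J1 → L=5 J1=3 J2=0
add link → L=6 J1=3 J2=0
R@2,5 dof=1 J1 → L=6 J1=4 J2=0
add link → L=7 J1=4 J2=0
C@6,2 dof=2 J2 → L=7 J1=4 J2=1
PS@4,2 dof=2 J2 → L=7 J1=4 J2=2
P@1,3 dof=1 J1 → L=7 J1=5 J2=2
R@4,5 dof=1 J1 → L=7 J1=6 J2=2
R@0,3 dof=1 J1 → L=7 J1=7 J2=2
add link → L=8 J1=7 J2=2
PS@0,4 dof=2 J2 → L=8 J1=7 J2=3
R@6,7 dof=1 J1 → L=8 J1=8 J2=3
R@0,7 dof=1 J1 → L=8 J1=9 J2=3
C@4,6 dof=2 J2 → L=8 J1=9 J2=4
M=3(L−1)−2J1−J2=3·7−2·9−4=-1

M = -1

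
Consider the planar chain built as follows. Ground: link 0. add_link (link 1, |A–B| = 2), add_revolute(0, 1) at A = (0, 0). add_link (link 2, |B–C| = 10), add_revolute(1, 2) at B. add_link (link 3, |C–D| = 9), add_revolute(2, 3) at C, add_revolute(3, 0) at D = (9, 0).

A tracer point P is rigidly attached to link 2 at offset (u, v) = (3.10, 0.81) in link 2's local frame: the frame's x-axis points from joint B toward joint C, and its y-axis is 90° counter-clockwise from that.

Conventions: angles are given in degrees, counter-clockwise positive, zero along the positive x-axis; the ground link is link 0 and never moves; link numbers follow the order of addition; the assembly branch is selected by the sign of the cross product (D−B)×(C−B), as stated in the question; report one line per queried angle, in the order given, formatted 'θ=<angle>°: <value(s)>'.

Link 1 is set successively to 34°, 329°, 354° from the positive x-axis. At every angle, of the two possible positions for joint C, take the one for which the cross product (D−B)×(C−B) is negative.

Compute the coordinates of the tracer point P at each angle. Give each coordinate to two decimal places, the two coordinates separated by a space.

A=(0,0), D=(9.00,0)
θ=34°: B = A + 2.00·(cos34°, sin34°) = (1.6581, 1.1184)
θ=34°: |BD| = 7.4266
θ=34°: circle(B,10.00) ∩ circle(D,9.00): a=4.9925, h=8.6646
θ=34°:   candidates: C₊=(7.8984,8.9323) cross=64.349; C₋=(5.2888,-8.1992) cross=-64.349
θ=34°:   branch - wants cross < 0 → take C=(5.2888,-8.1992) (cross=-64.349)
θ=34°: ex = (C−B)/|BC| = (0.3631,-0.9318); ey = (0.9318,0.3631)
θ=34°: P = B + 3.10·ex + 0.81·ey = (3.5383,-1.4760)
θ=329°: B = A + 2.00·(cos329°, sin329°) = (1.7143, -1.0301)
θ=329°: |BD| = 7.3581
θ=329°: circle(B,10.00) ∩ circle(D,9.00): a=4.9702, h=8.6774
θ=329°:   candidates: C₊=(5.4208,8.2577) cross=63.850; C₋=(7.8503,-8.9263) cross=-63.850
θ=329°:   branch - wants cross < 0 → take C=(7.8503,-8.9263) (cross=-63.850)
θ=329°: ex = (C−B)/|BC| = (0.6136,-0.7896); ey = (0.7896,0.6136)
θ=329°: P = B + 3.10·ex + 0.81·ey = (4.2561,-2.9809)
θ=354°: B = A + 2.00·(cos354°, sin354°) = (1.9890, -0.2091)
θ=354°: |BD| = 7.0141
θ=354°: circle(B,10.00) ∩ circle(D,9.00): a=4.8615, h=8.7388
θ=354°:   candidates: C₊=(6.5879,8.6707) cross=61.294; C₋=(7.1088,-8.7991) cross=-61.294
θ=354°:   branch - wants cross < 0 → take C=(7.1088,-8.7991) (cross=-61.294)
θ=354°: ex = (C−B)/|BC| = (0.5120,-0.8590); ey = (0.8590,0.5120)
θ=354°: P = B + 3.10·ex + 0.81·ey = (4.2720,-2.4573)

θ=34°: 3.54 -1.48
θ=329°: 4.26 -2.98
θ=354°: 4.27 -2.46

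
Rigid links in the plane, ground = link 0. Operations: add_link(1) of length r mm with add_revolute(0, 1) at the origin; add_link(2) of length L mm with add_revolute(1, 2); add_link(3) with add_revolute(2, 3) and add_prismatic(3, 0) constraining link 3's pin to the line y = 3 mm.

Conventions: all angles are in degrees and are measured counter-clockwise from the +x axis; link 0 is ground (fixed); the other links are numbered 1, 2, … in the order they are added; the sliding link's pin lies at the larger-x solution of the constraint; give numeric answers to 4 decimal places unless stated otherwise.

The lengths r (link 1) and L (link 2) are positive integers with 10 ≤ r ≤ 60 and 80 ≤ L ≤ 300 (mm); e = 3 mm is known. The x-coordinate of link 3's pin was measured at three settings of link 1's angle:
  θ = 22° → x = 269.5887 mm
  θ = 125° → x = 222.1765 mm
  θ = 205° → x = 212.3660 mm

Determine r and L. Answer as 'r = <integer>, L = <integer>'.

constraint per measurement: (x − r cos θ)² + (r sin θ − e)² = L²
subtracting the θ₁ and θ₂ equations cancels the r² and L² terms:
r = (x₁² − x₂²) / (2[(x₁cos θ₁ + e sin θ₁) − (x₂cos θ₂ + e sin θ₂)]) = 30.9999 → r = 31
L² = (x₁ − r cos θ₁)² + (r sin θ₁ − e)² = 58080.9764 → L = 241.0000 → L = 241
check at θ₃=205°: x = 212.3660 (printed 212.3660) ✓

r = 31, L = 241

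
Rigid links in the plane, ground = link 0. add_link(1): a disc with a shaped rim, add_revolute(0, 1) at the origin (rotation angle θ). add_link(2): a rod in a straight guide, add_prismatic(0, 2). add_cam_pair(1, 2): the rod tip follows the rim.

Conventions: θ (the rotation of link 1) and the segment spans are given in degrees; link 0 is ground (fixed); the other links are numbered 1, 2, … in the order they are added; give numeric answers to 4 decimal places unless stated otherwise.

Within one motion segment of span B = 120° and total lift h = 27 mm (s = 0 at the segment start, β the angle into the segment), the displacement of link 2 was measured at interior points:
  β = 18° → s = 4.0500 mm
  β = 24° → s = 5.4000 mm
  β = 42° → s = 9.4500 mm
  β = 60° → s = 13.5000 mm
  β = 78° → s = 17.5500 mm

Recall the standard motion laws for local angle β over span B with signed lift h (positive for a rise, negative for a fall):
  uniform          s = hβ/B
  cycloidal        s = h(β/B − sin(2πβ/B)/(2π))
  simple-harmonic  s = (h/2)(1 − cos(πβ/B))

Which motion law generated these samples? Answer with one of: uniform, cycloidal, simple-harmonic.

candidates at β/B = r: uniform s = h·r (linear in β); cycloidal s = h·(r − sin(2πr)/(2π)); simple-harmonic s = (h/2)(1 − cos(πr))
β=18°: printed 4.0500 | uniform 4.0500, cycloidal 0.5735, simple-harmonic 1.4714
β=24°: printed 5.4000 | uniform 5.4000, cycloidal 1.3131, simple-harmonic 2.5783
β=42°: printed 9.4500 | uniform 9.4500, cycloidal 5.9735, simple-harmonic 7.3711
β=60°: printed 13.5000 | uniform 13.5000, cycloidal 13.5000, simple-harmonic 13.5000
β=78°: printed 17.5500 | uniform 17.5500, cycloidal 21.0265, simple-harmonic 19.6289
only one law matches every sample → uniform

uniform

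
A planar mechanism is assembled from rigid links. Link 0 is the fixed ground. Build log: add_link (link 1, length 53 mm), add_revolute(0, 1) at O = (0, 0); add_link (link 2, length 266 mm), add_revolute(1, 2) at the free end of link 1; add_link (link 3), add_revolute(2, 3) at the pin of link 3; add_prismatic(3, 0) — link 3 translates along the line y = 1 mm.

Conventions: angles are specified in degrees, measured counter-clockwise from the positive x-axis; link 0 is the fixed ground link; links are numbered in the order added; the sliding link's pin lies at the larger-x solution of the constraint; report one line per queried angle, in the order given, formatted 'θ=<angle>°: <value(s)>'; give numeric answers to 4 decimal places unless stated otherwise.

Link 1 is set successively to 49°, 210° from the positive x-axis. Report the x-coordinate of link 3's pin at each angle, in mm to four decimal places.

geometry: r = 53 mm, L = 266 mm, e = 1 mm
θ=49°: crank pin P = (r cos θ, r sin θ) = (34.771129, 39.999608)
θ=49°: h = r sin θ − e = 39.999608 − 1 = 38.999608
θ=49°: x = r cos θ + √(L² − h²) = 34.771129 + 263.125504 = 297.896632
θ=210°: crank pin P = (r cos θ, r sin θ) = (-45.899346, -26.500000)
θ=210°: h = r sin θ − e = -26.500000 − 1 = -27.500000
θ=210°: x = r cos θ + √(L² − h²) = -45.899346 + 264.574659 = 218.675312

θ=49°: 297.8966
θ=210°: 218.6753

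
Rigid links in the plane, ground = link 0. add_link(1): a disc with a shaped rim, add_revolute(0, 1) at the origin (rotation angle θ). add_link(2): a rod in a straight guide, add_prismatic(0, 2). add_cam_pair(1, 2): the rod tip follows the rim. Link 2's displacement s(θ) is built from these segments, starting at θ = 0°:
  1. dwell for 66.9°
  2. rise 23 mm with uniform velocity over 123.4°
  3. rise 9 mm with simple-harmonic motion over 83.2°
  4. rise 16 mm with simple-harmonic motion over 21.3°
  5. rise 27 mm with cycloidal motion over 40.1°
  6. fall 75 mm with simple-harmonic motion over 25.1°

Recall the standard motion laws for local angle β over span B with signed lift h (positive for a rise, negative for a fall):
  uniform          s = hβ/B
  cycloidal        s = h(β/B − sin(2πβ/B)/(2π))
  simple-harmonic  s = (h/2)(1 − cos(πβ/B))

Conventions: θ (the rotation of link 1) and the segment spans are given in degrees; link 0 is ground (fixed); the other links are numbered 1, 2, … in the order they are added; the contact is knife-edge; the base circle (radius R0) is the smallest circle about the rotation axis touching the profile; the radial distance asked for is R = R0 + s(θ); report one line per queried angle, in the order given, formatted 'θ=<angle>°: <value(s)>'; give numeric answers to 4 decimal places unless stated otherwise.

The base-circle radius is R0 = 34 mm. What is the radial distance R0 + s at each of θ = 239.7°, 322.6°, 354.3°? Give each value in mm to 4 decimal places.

segment 1 (0° to 66.9°, dwell): s unchanged at 0.0000
segment 2 (66.9° to 190.3°, uniform, h = 23) is passed completely: s = 0.0000 + (23) = 23.0000
θ = 239.7° falls in segment 3 (190.3° to 273.5°, simple-harmonic, h = 9): β = 239.7 − 190.3 = 49.4°, B = 83.2°; Δs = 9/2·(1 − cos(π·0.5937)) = 5.8063; s = 23.0000 + 5.8063 = 28.8063
segment 3 (190.3° to 273.5°, simple-harmonic, h = 9) is passed completely: s = 23.0000 + (9) = 32.0000
segment 4 (273.5° to 294.8°, simple-harmonic, h = 16) is passed completely: s = 32.0000 + (16) = 48.0000
θ = 322.6° falls in segment 5 (294.8° to 334.9°, cycloidal, h = 27): β = 322.6 − 294.8 = 27.8°, B = 40.1°; Δs = 27·(0.6933 − sin(2π·0.6933)/(2π)) = 22.7453; s = 48.0000 + 22.7453 = 70.7453
segment 5 (294.8° to 334.9°, cycloidal, h = 27) is passed completely: s = 48.0000 + (27) = 75.0000
θ = 354.3° falls in segment 6 (334.9° to 360°, simple-harmonic, h = -75): β = 354.3 − 334.9 = 19.4°, B = 25.1°; Δs = -75/2·(1 − cos(π·0.7729)) = -65.8546; s = 75.0000 − 65.8546 = 9.1454
θ=239.7°: R = R0 + s = 34 + 28.8063 = 62.8063
θ=322.6°: R = R0 + s = 34 + 70.7453 = 104.7453
θ=354.3°: R = R0 + s = 34 + 9.1454 = 43.1454

θ=239.7°: 62.8063
θ=322.6°: 104.7453
θ=354.3°: 43.1454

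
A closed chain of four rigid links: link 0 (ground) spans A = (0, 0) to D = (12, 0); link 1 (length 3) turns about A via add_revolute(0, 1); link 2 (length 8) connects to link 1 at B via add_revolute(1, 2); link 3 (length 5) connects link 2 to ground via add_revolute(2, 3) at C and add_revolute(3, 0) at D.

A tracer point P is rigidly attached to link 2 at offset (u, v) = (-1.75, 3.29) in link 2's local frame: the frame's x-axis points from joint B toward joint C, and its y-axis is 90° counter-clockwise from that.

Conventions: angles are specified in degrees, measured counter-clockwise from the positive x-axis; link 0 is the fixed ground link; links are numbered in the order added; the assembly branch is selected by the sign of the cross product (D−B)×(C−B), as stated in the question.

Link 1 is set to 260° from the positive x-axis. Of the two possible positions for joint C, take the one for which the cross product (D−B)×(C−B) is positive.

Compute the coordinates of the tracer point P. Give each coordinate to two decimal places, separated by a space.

A=(0,0), D=(12.00,0)
B = A + 3.00·(cos260°, sin260°) = (-0.5209, -2.9544)
|BD| = 12.8648
circle(B,8.00) ∩ circle(D,5.00): a=7.9482, h=0.9093
  candidates: C₊=(7.0060,-0.2441) cross=11.698; C₋=(7.4236,-2.0141) cross=-11.698
  branch + wants cross > 0 → take C=(7.0060,-0.2441) (cross=11.698)
ex = (C−B)/|BC| = (0.9409,0.3388); ey = (-0.3388,0.9409)
P = B + -1.75·ex + 3.29·ey = (-3.2821,-0.4519)

-3.28 -0.45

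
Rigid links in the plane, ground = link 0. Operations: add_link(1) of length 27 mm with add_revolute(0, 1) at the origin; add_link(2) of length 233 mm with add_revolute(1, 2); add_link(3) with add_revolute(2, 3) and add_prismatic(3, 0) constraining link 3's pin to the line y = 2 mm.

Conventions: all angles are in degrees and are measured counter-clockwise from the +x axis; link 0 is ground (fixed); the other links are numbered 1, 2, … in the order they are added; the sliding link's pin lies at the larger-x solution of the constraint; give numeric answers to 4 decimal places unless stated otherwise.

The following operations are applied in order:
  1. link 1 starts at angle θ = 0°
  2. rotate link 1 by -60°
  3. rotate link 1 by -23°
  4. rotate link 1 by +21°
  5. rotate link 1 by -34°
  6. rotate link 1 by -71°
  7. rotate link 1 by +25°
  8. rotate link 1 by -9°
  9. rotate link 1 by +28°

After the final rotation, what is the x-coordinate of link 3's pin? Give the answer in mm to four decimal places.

geometry: r = 27 mm, L = 233 mm, e = 2 mm; θ starts at 0°
rotate link 1 by -60°: θ ← 0° -60° = -60°
rotate link 1 by -23°: θ ← -60° -23° = -83°
rotate link 1 by +21°: θ ← -83° +21° = -62°
rotate link 1 by -34°: θ ← -62° -34° = -96°
rotate link 1 by -71°: θ ← -96° -71° = -167°
rotate link 1 by +25°: θ ← -167° +25° = -142°
rotate link 1 by -9°: θ ← -142° -9° = -151°
rotate link 1 by +28°: θ ← -151° +28° = -123°
crank pin P = (r cos θ, r sin θ) = (-14.705254, -22.644105)
h = r sin θ − e = -22.644105 − 2 = -24.644105
x = r cos θ + √(L² − h²) = -14.705254 + 231.693047 = 216.987793

216.9878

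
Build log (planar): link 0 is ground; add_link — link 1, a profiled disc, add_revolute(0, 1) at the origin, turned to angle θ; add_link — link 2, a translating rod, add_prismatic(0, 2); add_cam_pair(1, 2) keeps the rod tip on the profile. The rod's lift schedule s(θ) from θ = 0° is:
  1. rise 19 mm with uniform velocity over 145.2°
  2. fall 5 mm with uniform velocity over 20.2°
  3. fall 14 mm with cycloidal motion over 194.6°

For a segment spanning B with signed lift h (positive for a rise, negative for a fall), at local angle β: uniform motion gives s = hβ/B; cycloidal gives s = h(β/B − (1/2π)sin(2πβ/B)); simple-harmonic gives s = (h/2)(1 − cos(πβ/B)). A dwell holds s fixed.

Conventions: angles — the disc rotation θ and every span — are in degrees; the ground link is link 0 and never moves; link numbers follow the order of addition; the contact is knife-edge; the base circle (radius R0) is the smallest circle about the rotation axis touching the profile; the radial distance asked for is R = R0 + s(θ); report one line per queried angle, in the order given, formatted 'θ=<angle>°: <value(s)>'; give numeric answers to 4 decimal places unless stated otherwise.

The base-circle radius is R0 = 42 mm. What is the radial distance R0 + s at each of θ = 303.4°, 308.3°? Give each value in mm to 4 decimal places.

seg 1 [0°–145.2°] uniform, h=19: full span → s += 19 → s = 19.0000
seg 2 [145.2°–165.4°] uniform, h=-5: full span → s += -5 → s = 14.0000
seg 3 [165.4°–360°] cycloidal, h=-14: θ=303.4° here. β=138, B=194.6. -14·(0.7091 − sin(2π·0.7091)/(2π)) = -12.0832 → s = 1.9168
seg 3 [165.4°–360°] cycloidal, h=-14: θ=308.3° here. β=142.9, B=194.6. -14·(0.7343 − sin(2π·0.7343)/(2π)) = -12.4979 → s = 1.5021
θ=303.4°: R = R0 + s = 42 + 1.9168 = 43.9168
θ=308.3°: R = R0 + s = 42 + 1.5021 = 43.5021

θ=303.4°: 43.9168
θ=308.3°: 43.5021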